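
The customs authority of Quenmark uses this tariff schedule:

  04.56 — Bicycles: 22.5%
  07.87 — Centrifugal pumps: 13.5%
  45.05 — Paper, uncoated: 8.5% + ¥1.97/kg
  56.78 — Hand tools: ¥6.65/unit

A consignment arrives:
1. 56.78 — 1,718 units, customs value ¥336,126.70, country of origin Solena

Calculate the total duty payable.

¥11,424.70

Line 1 (56.78, Solena, 1,718 units, ¥336,126.70):
Base rate for 56.78 is ¥6.65/unit.
Duty = 1,718 × ¥6.65 = ¥11,424.70.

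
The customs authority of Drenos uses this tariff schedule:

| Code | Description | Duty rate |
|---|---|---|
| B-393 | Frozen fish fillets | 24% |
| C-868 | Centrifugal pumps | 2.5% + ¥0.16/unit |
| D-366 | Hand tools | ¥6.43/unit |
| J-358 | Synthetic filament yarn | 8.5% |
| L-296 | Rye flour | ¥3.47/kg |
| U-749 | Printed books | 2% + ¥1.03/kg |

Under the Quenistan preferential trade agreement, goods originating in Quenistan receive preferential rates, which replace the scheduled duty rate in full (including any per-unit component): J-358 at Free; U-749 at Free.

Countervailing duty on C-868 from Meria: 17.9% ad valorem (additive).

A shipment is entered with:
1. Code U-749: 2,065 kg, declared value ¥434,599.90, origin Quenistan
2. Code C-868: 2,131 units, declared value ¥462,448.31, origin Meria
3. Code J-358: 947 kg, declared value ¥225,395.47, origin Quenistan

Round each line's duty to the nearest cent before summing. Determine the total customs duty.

¥94,680.42

Line 1 (U-749, Quenistan, 2,065 kg, ¥434,599.90):
Base rate for U-749 is 2% + ¥1.03/kg.
Origin Quenistan qualifies under the Drenos–Quenistan agreement and U-749 is covered: preferential rate Free applies instead.
Duty = ¥434,599.90 × 0% = ¥0.00.
Line 2 (C-868, Meria, 2,131 units, ¥462,448.31):
Base rate for C-868 is 2.5% + ¥0.16/unit.
Additional duty on C-868 from Meria: +17.9%. Applied ad valorem rate: 2.5% + 17.9% = 20.4%.
Duty = ¥462,448.31 × 20.4% + 2,131 × ¥0.16 = ¥94,680.42.
Line 3 (J-358, Quenistan, 947 kg, ¥225,395.47):
Base rate for J-358 is 8.5%.
Origin Quenistan qualifies under the Drenos–Quenistan agreement and J-358 is covered: preferential rate Free applies instead.
Duty = ¥225,395.47 × 0% = ¥0.00.
Total = ¥0.00 + ¥94,680.42 + ¥0.00 = ¥94,680.42.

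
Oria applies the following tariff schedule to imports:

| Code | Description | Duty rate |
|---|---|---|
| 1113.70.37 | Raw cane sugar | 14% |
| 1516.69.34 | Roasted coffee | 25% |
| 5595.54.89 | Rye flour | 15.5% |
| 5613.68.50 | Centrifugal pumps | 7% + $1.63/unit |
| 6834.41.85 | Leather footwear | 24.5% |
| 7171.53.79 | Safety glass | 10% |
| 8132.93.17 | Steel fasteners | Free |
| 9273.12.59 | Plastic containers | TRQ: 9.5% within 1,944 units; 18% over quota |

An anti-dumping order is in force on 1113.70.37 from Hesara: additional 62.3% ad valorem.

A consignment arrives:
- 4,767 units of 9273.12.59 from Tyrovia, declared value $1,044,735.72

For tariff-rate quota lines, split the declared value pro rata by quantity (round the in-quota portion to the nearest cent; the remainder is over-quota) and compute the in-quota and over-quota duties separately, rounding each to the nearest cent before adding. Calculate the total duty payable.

$151,838.43

Line 1 (9273.12.59, Tyrovia, 4,767 units, $1,044,735.72):
Code 9273.12.59 is under a tariff-rate quota (threshold 1,944 units). In-quota: 1,944 units at 9.5%; over-quota: 2,823 units at 18%.
Pro-rata value split: in-quota = $1,044,735.72 × 1,944/4,767 = $426,047.04; over-quota = $1,044,735.72 − $426,047.04 = $618,688.68.
In-quota duty = $426,047.04 × 9.5% = $40,474.47. Over-quota duty = $618,688.68 × 18% = $111,363.96.
Line duty = $40,474.47 + $111,363.96 = $151,838.43.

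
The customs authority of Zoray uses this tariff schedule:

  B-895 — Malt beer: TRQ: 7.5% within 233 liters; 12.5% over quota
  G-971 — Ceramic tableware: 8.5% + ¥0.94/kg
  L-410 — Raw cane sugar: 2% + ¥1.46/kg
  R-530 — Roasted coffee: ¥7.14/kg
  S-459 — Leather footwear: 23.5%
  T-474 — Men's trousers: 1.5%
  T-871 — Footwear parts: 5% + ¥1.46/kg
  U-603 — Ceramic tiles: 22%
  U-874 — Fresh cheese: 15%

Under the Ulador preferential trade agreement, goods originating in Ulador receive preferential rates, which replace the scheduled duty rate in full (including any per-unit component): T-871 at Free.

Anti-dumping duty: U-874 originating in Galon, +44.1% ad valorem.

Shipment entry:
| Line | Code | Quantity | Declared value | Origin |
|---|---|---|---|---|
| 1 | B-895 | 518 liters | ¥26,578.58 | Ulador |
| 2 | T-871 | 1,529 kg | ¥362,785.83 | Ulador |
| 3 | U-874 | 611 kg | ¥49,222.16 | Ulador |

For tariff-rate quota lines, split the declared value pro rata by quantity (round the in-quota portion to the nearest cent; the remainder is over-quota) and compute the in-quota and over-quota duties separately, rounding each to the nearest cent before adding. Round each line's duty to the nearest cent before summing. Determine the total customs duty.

Line 1 (B-895, Ulador, 518 liters, ¥26,578.58):
Code B-895 is under a tariff-rate quota (threshold 233 liters). In-quota: 233 liters at 7.5%; over-quota: 285 liters at 12.5%.
Pro-rata value split: in-quota = ¥26,578.58 × 233/518 = ¥11,955.23; over-quota = ¥26,578.58 − ¥11,955.23 = ¥14,623.35.
In-quota duty = ¥11,955.23 × 7.5% = ¥896.64. Over-quota duty = ¥14,623.35 × 12.5% = ¥1,827.92.
Line duty = ¥896.64 + ¥1,827.92 = ¥2,724.56.
Line 2 (T-871, Ulador, 1,529 kg, ¥362,785.83):
Base rate for T-871 is 5% + ¥1.46/kg.
Origin Ulador qualifies under the Zoray–Ulador agreement and T-871 is covered: preferential rate Free applies instead.
Duty = ¥362,785.83 × 0% = ¥0.00.
Line 3 (U-874, Ulador, 611 kg, ¥49,222.16):
Base rate for U-874 is 15%.
Origin Ulador is the FTA partner but U-874 is not on the preference list; base rate stands.
The additional-duty order on U-874 targets Galon, not Ulador; it does not apply.
Duty = ¥49,222.16 × 15% = ¥7,383.32.
Total = ¥2,724.56 + ¥0.00 + ¥7,383.32 = ¥10,107.88.

¥10,107.88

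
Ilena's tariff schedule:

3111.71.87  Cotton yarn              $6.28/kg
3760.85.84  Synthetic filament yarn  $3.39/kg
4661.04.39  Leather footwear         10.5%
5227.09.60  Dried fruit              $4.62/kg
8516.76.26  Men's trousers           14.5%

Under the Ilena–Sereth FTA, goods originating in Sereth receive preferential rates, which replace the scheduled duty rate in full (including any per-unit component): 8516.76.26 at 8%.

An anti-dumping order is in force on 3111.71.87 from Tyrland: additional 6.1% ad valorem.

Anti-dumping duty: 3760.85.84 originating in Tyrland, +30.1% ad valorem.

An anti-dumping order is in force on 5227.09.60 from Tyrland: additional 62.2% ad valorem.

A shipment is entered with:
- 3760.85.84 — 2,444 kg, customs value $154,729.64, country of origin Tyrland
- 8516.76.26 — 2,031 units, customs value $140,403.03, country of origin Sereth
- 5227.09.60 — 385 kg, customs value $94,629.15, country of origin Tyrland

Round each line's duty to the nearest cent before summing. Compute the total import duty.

$126,729.05

Line 1 (3760.85.84, Tyrland, 2,444 kg, $154,729.64):
Base rate for 3760.85.84 is $3.39/kg.
Additional duty on 3760.85.84 from Tyrland: +30.1% ad valorem. Applied ad valorem rate = 30.1%.
Duty = $154,729.64 × 30.1% + 2,444 × $3.39 = $54,858.78.
Line 2 (8516.76.26, Sereth, 2,031 units, $140,403.03):
Base rate for 8516.76.26 is 14.5%.
Origin Sereth qualifies under the Ilena–Sereth agreement and 8516.76.26 is covered: preferential rate 8% applies instead.
Duty = $140,403.03 × 8% = $11,232.24.
Line 3 (5227.09.60, Tyrland, 385 kg, $94,629.15):
Base rate for 5227.09.60 is $4.62/kg.
Additional duty on 5227.09.60 from Tyrland: +62.2% ad valorem. Applied ad valorem rate = 62.2%.
Duty = $94,629.15 × 62.2% + 385 × $4.62 = $60,638.03.
Total = $54,858.78 + $11,232.24 + $60,638.03 = $126,729.05.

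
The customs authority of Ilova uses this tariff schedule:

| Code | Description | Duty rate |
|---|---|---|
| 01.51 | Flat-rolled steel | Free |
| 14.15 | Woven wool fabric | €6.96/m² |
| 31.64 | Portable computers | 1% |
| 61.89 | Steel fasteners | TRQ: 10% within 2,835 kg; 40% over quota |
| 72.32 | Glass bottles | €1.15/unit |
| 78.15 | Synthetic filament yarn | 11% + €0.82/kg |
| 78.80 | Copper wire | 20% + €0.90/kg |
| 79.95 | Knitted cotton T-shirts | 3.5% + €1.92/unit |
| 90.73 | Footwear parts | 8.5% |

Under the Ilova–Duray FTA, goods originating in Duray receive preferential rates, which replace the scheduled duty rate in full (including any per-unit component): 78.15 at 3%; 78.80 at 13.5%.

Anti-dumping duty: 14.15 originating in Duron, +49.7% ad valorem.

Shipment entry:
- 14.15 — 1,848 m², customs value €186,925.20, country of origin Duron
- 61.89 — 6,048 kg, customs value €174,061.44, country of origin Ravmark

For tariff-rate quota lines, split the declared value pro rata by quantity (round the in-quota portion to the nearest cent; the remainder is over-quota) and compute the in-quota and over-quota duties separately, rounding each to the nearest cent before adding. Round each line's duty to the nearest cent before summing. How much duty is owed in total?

Line 1 (14.15, Duron, 1,848 m², €186,925.20):
Base rate for 14.15 is €6.96/m².
Additional duty on 14.15 from Duron: +49.7% ad valorem. Applied ad valorem rate = 49.7%.
Duty = €186,925.20 × 49.7% + 1,848 × €6.96 = €105,763.90.
Line 2 (61.89, Ravmark, 6,048 kg, €174,061.44):
Code 61.89 is under a tariff-rate quota (threshold 2,835 kg). In-quota: 2,835 kg at 10%; over-quota: 3,213 kg at 40%.
Pro-rata value split: in-quota = €174,061.44 × 2,835/6,048 = €81,591.30; over-quota = €174,061.44 − €81,591.30 = €92,470.14.
In-quota duty = €81,591.30 × 10% = €8,159.13. Over-quota duty = €92,470.14 × 40% = €36,988.06.
Line duty = €8,159.13 + €36,988.06 = €45,147.19.
Total = €105,763.90 + €45,147.19 = €150,911.09.

€150,911.09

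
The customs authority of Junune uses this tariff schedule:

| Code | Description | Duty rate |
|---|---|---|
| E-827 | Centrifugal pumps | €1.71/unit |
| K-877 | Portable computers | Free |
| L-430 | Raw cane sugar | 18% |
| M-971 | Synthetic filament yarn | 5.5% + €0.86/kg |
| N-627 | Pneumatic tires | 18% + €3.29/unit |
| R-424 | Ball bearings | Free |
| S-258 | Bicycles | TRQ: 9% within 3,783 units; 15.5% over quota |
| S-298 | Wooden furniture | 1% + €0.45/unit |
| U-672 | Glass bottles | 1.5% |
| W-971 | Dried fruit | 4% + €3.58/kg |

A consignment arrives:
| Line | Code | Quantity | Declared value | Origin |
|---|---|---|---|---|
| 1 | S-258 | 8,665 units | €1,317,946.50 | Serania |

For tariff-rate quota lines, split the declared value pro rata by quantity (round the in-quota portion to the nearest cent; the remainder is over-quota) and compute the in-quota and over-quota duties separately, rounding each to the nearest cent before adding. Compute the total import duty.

Line 1 (S-258, Serania, 8,665 units, €1,317,946.50):
Code S-258 is under a tariff-rate quota (threshold 3,783 units). In-quota: 3,783 units at 9%; over-quota: 4,882 units at 15.5%.
Pro-rata value split: in-quota = €1,317,946.50 × 3,783/8,665 = €575,394.30; over-quota = €1,317,946.50 − €575,394.30 = €742,552.20.
In-quota duty = €575,394.30 × 9% = €51,785.49. Over-quota duty = €742,552.20 × 15.5% = €115,095.59.
Line duty = €51,785.49 + €115,095.59 = €166,881.08.

€166,881.08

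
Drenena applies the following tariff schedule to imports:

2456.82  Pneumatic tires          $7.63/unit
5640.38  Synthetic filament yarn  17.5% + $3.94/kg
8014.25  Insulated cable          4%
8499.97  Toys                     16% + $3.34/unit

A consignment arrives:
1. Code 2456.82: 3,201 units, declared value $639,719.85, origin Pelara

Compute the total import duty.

Line 1 (2456.82, Pelara, 3,201 units, $639,719.85):
Base rate for 2456.82 is $7.63/unit.
Duty = 3,201 × $7.63 = $24,423.63.

$24,423.63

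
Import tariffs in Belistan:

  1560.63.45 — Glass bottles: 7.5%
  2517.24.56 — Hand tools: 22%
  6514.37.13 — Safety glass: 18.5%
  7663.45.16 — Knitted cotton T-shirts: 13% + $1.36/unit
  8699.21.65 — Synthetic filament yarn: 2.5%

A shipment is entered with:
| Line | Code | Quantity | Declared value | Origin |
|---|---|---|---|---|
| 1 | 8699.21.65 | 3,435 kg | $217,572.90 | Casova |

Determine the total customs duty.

$5,439.32

Line 1 (8699.21.65, Casova, 3,435 kg, $217,572.90):
Base rate for 8699.21.65 is 2.5%.
Duty = $217,572.90 × 2.5% = $5,439.32.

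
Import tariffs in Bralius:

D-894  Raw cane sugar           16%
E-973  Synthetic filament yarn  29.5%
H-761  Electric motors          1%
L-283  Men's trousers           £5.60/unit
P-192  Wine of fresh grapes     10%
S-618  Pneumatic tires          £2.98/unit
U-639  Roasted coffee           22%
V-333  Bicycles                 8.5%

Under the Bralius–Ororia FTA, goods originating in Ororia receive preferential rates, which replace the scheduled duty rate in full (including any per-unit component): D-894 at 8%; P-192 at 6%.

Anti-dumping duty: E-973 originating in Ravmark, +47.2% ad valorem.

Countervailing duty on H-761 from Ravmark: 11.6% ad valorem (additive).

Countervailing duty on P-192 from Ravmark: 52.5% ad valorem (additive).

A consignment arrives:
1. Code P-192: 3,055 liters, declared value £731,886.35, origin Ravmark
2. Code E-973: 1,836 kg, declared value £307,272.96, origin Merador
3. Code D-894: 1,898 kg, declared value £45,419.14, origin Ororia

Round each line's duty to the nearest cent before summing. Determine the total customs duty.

£551,708.02

Line 1 (P-192, Ravmark, 3,055 liters, £731,886.35):
Base rate for P-192 is 10%.
P-192 has an FTA preferential rate, but origin Ravmark is not Ororia; base rate stands.
Additional duty on P-192 from Ravmark: +52.5%. Applied ad valorem rate: 10% + 52.5% = 62.5%.
Duty = £731,886.35 × 62.5% = £457,428.97.
Line 2 (E-973, Merador, 1,836 kg, £307,272.96):
Base rate for E-973 is 29.5%.
The additional-duty order on E-973 targets Ravmark, not Merador; it does not apply.
Duty = £307,272.96 × 29.5% = £90,645.52.
Line 3 (D-894, Ororia, 1,898 kg, £45,419.14):
Base rate for D-894 is 16%.
Origin Ororia qualifies under the Bralius–Ororia agreement and D-894 is covered: preferential rate 8% applies instead.
Duty = £45,419.14 × 8% = £3,633.53.
Total = £457,428.97 + £90,645.52 + £3,633.53 = £551,708.02.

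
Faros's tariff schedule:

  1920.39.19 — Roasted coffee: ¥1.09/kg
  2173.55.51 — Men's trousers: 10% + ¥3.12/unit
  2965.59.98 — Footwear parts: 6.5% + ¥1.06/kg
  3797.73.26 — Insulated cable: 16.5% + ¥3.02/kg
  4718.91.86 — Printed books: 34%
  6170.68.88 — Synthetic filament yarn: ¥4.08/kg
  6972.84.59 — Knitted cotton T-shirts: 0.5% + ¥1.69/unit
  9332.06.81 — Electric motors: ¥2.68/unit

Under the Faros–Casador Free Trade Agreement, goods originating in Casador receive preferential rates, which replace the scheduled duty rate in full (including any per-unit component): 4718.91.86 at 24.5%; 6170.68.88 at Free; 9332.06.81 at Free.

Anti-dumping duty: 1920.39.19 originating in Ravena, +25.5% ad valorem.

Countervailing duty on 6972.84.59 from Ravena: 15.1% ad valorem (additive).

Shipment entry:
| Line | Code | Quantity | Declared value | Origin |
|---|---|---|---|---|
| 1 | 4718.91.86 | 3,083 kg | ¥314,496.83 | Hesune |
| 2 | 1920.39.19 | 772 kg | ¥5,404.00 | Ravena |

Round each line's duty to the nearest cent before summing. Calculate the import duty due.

Line 1 (4718.91.86, Hesune, 3,083 kg, ¥314,496.83):
Base rate for 4718.91.86 is 34%.
4718.91.86 has an FTA preferential rate, but origin Hesune is not Casador; base rate stands.
Duty = ¥314,496.83 × 34% = ¥106,928.92.
Line 2 (1920.39.19, Ravena, 772 kg, ¥5,404.00):
Base rate for 1920.39.19 is ¥1.09/kg.
Additional duty on 1920.39.19 from Ravena: +25.5% ad valorem. Applied ad valorem rate = 25.5%.
Duty = ¥5,404.00 × 25.5% + 772 × ¥1.09 = ¥2,219.50.
Total = ¥106,928.92 + ¥2,219.50 = ¥109,148.42.

¥109,148.42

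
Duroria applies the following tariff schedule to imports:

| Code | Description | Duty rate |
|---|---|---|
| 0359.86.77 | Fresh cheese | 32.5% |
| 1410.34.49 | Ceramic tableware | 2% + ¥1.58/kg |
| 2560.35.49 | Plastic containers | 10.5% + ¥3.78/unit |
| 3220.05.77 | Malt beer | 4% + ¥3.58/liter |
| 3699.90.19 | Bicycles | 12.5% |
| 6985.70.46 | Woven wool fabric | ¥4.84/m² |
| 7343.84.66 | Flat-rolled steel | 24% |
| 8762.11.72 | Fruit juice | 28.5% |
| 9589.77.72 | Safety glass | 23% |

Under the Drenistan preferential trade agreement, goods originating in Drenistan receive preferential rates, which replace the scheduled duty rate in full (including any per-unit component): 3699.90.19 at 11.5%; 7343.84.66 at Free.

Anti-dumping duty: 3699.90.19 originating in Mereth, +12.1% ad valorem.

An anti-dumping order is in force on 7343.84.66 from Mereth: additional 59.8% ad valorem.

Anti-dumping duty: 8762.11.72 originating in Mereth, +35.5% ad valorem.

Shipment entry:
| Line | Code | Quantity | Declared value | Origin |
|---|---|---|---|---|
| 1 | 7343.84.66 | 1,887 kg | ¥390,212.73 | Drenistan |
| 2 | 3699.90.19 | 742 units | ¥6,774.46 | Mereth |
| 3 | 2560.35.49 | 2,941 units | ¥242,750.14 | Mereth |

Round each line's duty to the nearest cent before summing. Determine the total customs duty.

¥38,272.26

Line 1 (7343.84.66, Drenistan, 1,887 kg, ¥390,212.73):
Base rate for 7343.84.66 is 24%.
Origin Drenistan qualifies under the Duroria–Drenistan agreement and 7343.84.66 is covered: preferential rate Free applies instead.
The additional-duty order on 7343.84.66 targets Mereth, not Drenistan; it does not apply.
Duty = ¥390,212.73 × 0% = ¥0.00.
Line 2 (3699.90.19, Mereth, 742 units, ¥6,774.46):
Base rate for 3699.90.19 is 12.5%.
3699.90.19 has an FTA preferential rate, but origin Mereth is not Drenistan; base rate stands.
Additional duty on 3699.90.19 from Mereth: +12.1%. Applied ad valorem rate: 12.5% + 12.1% = 24.6%.
Duty = ¥6,774.46 × 24.6% = ¥1,666.52.
Line 3 (2560.35.49, Mereth, 2,941 units, ¥242,750.14):
Base rate for 2560.35.49 is 10.5% + ¥3.78/unit.
Duty = ¥242,750.14 × 10.5% + 2,941 × ¥3.78 = ¥36,605.74.
Total = ¥0.00 + ¥1,666.52 + ¥36,605.74 = ¥38,272.26.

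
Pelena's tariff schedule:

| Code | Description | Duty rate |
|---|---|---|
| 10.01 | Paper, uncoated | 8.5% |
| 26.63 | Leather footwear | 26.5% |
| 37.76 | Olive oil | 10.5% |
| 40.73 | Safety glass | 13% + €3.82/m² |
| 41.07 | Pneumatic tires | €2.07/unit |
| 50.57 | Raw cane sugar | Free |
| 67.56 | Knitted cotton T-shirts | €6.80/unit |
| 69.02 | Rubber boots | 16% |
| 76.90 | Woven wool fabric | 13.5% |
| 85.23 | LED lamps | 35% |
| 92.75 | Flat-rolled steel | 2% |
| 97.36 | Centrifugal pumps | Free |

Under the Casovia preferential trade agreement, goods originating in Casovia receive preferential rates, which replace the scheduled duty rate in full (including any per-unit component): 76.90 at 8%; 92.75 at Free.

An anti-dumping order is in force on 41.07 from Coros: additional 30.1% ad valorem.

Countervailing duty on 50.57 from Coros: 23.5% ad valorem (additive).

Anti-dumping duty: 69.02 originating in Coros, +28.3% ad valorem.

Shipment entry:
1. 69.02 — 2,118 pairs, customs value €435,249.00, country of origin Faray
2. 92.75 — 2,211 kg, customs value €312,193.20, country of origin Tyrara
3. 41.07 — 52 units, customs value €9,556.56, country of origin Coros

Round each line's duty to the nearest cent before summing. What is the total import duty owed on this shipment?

€78,867.86

Line 1 (69.02, Faray, 2,118 pairs, €435,249.00):
Base rate for 69.02 is 16%.
The additional-duty order on 69.02 targets Coros, not Faray; it does not apply.
Duty = €435,249.00 × 16% = €69,639.84.
Line 2 (92.75, Tyrara, 2,211 kg, €312,193.20):
Base rate for 92.75 is 2%.
92.75 has an FTA preferential rate, but origin Tyrara is not Casovia; base rate stands.
Duty = €312,193.20 × 2% = €6,243.86.
Line 3 (41.07, Coros, 52 units, €9,556.56):
Base rate for 41.07 is €2.07/unit.
Additional duty on 41.07 from Coros: +30.1% ad valorem. Applied ad valorem rate = 30.1%.
Duty = €9,556.56 × 30.1% + 52 × €2.07 = €2,984.16.
Total = €69,639.84 + €6,243.86 + €2,984.16 = €78,867.86.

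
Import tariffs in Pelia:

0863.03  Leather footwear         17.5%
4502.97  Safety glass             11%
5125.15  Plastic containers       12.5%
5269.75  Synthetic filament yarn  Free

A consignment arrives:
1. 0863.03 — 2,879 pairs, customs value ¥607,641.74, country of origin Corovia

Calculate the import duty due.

Line 1 (0863.03, Corovia, 2,879 pairs, ¥607,641.74):
Base rate for 0863.03 is 17.5%.
Duty = ¥607,641.74 × 17.5% = ¥106,337.30.

¥106,337.30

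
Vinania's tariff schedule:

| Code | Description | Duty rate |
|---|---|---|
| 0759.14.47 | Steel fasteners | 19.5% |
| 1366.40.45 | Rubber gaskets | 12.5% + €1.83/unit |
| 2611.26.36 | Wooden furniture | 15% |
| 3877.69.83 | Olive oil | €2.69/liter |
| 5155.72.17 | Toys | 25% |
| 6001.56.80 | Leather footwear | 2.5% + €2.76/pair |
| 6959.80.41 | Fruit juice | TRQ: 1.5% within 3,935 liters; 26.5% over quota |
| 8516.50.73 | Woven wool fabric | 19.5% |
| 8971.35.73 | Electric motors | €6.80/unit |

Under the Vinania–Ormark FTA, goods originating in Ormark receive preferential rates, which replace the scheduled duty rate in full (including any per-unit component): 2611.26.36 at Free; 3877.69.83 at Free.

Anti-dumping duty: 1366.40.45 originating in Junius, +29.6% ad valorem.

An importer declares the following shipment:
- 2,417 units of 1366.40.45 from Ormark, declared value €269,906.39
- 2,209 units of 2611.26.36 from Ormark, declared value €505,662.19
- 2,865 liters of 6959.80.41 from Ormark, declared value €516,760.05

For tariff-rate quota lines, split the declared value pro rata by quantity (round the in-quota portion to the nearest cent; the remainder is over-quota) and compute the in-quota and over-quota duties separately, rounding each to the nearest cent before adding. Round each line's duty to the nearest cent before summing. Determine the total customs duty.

€45,912.81

Line 1 (1366.40.45, Ormark, 2,417 units, €269,906.39):
Base rate for 1366.40.45 is 12.5% + €1.83/unit.
Origin Ormark is the FTA partner but 1366.40.45 is not on the preference list; base rate stands.
The additional-duty order on 1366.40.45 targets Junius, not Ormark; it does not apply.
Duty = €269,906.39 × 12.5% + 2,417 × €1.83 = €38,161.41.
Line 2 (2611.26.36, Ormark, 2,209 units, €505,662.19):
Base rate for 2611.26.36 is 15%.
Origin Ormark qualifies under the Vinania–Ormark agreement and 2611.26.36 is covered: preferential rate Free applies instead.
Duty = €505,662.19 × 0% = €0.00.
Line 3 (6959.80.41, Ormark, 2,865 liters, €516,760.05):
Code 6959.80.41 is under a tariff-rate quota (threshold 3,935 liters). Quantity 2,865 liters is within the quota, so the in-quota rate 1.5% applies to the full value.
Duty = €516,760.05 × 1.5% = €7,751.40.
Total = €38,161.41 + €0.00 + €7,751.40 = €45,912.81.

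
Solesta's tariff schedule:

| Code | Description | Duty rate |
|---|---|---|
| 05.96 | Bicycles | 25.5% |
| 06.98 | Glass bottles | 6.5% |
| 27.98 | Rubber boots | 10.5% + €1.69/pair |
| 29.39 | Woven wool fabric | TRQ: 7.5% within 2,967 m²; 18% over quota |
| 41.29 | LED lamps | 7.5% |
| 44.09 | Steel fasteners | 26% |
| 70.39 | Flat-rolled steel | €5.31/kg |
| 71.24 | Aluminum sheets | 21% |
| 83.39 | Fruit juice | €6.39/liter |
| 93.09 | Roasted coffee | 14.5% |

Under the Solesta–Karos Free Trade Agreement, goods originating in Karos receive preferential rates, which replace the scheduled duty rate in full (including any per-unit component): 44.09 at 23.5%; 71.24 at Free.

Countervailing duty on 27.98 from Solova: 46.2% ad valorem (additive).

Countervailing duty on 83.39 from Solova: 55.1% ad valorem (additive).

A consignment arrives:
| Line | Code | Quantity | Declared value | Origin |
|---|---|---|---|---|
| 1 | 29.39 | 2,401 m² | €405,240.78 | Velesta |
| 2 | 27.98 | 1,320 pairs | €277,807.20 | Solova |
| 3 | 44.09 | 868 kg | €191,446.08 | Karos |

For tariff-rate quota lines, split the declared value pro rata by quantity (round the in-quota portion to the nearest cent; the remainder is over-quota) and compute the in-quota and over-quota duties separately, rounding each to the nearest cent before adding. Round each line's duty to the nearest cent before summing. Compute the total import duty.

€235,130.37

Line 1 (29.39, Velesta, 2,401 m², €405,240.78):
Code 29.39 is under a tariff-rate quota (threshold 2,967 m²). Quantity 2,401 m² is within the quota, so the in-quota rate 7.5% applies to the full value.
Duty = €405,240.78 × 7.5% = €30,393.06.
Line 2 (27.98, Solova, 1,320 pairs, €277,807.20):
Base rate for 27.98 is 10.5% + €1.69/pair.
Additional duty on 27.98 from Solova: +46.2%. Applied ad valorem rate: 10.5% + 46.2% = 56.7%.
Duty = €277,807.20 × 56.7% + 1,320 × €1.69 = €159,747.48.
Line 3 (44.09, Karos, 868 kg, €191,446.08):
Base rate for 44.09 is 26%.
Origin Karos qualifies under the Solesta–Karos agreement and 44.09 is covered: preferential rate 23.5% applies instead.
Duty = €191,446.08 × 23.5% = €44,989.83.
Total = €30,393.06 + €159,747.48 + €44,989.83 = €235,130.37.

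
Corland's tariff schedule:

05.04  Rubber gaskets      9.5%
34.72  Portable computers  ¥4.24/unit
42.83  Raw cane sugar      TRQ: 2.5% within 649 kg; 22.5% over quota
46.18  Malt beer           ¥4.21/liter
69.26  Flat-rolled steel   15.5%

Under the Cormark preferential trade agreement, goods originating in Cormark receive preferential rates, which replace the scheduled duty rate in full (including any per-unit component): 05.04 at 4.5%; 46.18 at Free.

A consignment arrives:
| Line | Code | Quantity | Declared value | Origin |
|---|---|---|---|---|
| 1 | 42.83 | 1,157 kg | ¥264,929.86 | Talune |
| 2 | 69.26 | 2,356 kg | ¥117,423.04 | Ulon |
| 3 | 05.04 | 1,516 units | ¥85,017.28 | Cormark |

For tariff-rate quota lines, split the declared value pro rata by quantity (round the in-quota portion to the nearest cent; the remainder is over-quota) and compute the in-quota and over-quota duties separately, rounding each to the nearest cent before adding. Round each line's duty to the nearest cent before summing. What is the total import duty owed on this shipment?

¥51,913.96

Line 1 (42.83, Talune, 1,157 kg, ¥264,929.86):
Code 42.83 is under a tariff-rate quota (threshold 649 kg). In-quota: 649 kg at 2.5%; over-quota: 508 kg at 22.5%.
Pro-rata value split: in-quota = ¥264,929.86 × 649/1,157 = ¥148,608.02; over-quota = ¥264,929.86 − ¥148,608.02 = ¥116,321.84.
In-quota duty = ¥148,608.02 × 2.5% = ¥3,715.20. Over-quota duty = ¥116,321.84 × 22.5% = ¥26,172.41.
Line duty = ¥3,715.20 + ¥26,172.41 = ¥29,887.61.
Line 2 (69.26, Ulon, 2,356 kg, ¥117,423.04):
Base rate for 69.26 is 15.5%.
Duty = ¥117,423.04 × 15.5% = ¥18,200.57.
Line 3 (05.04, Cormark, 1,516 units, ¥85,017.28):
Base rate for 05.04 is 9.5%.
Origin Cormark qualifies under the Corland–Cormark agreement and 05.04 is covered: preferential rate 4.5% applies instead.
Duty = ¥85,017.28 × 4.5% = ¥3,825.78.
Total = ¥29,887.61 + ¥18,200.57 + ¥3,825.78 = ¥51,913.96.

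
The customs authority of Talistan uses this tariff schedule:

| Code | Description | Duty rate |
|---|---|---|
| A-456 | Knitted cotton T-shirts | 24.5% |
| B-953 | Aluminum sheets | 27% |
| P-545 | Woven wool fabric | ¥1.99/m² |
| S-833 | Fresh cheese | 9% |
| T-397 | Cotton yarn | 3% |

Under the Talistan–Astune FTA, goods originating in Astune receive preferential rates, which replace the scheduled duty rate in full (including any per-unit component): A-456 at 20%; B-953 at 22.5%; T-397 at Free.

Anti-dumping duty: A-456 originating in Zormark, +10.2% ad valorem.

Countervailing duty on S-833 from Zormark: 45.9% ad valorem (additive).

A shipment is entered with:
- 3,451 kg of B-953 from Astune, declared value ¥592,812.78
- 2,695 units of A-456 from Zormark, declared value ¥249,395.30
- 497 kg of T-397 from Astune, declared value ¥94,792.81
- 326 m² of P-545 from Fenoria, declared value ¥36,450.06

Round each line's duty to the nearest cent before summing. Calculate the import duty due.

Line 1 (B-953, Astune, 3,451 kg, ¥592,812.78):
Base rate for B-953 is 27%.
Origin Astune qualifies under the Talistan–Astune agreement and B-953 is covered: preferential rate 22.5% applies instead.
Duty = ¥592,812.78 × 22.5% = ¥133,382.88.
Line 2 (A-456, Zormark, 2,695 units, ¥249,395.30):
Base rate for A-456 is 24.5%.
A-456 has an FTA preferential rate, but origin Zormark is not Astune; base rate stands.
Additional duty on A-456 from Zormark: +10.2%. Applied ad valorem rate: 24.5% + 10.2% = 34.7%.
Duty = ¥249,395.30 × 34.7% = ¥86,540.17.
Line 3 (T-397, Astune, 497 kg, ¥94,792.81):
Base rate for T-397 is 3%.
Origin Astune qualifies under the Talistan–Astune agreement and T-397 is covered: preferential rate Free applies instead.
Duty = ¥94,792.81 × 0% = ¥0.00.
Line 4 (P-545, Fenoria, 326 m², ¥36,450.06):
Base rate for P-545 is ¥1.99/m².
Duty = 326 × ¥1.99 = ¥648.74.
Total = ¥133,382.88 + ¥86,540.17 + ¥0.00 + ¥648.74 = ¥220,571.79.

¥220,571.79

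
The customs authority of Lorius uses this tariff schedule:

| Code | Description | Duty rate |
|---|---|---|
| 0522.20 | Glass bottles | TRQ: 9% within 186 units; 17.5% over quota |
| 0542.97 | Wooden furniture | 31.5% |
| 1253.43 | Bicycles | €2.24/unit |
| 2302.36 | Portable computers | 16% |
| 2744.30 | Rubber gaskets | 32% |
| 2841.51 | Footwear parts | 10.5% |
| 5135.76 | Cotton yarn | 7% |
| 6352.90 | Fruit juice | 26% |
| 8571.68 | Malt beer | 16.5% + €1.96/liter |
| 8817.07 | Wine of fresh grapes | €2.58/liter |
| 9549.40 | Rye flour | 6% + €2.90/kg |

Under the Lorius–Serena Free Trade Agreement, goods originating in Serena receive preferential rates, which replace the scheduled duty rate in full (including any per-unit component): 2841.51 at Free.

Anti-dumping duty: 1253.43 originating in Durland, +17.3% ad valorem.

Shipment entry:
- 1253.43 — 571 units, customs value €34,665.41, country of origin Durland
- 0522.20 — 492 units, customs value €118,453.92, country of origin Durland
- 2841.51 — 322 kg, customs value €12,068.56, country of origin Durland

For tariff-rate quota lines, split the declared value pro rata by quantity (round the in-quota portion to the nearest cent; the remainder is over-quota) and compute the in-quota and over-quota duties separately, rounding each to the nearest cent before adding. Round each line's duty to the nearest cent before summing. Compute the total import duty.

€25,466.38

Line 1 (1253.43, Durland, 571 units, €34,665.41):
Base rate for 1253.43 is €2.24/unit.
Additional duty on 1253.43 from Durland: +17.3% ad valorem. Applied ad valorem rate = 17.3%.
Duty = €34,665.41 × 17.3% + 571 × €2.24 = €7,276.16.
Line 2 (0522.20, Durland, 492 units, €118,453.92):
Code 0522.20 is under a tariff-rate quota (threshold 186 units). In-quota: 186 units at 9%; over-quota: 306 units at 17.5%.
Pro-rata value split: in-quota = €118,453.92 × 186/492 = €44,781.36; over-quota = €118,453.92 − €44,781.36 = €73,672.56.
In-quota duty = €44,781.36 × 9% = €4,030.32. Over-quota duty = €73,672.56 × 17.5% = €12,892.70.
Line duty = €4,030.32 + €12,892.70 = €16,923.02.
Line 3 (2841.51, Durland, 322 kg, €12,068.56):
Base rate for 2841.51 is 10.5%.
2841.51 has an FTA preferential rate, but origin Durland is not Serena; base rate stands.
Duty = €12,068.56 × 10.5% = €1,267.20.
Total = €7,276.16 + €16,923.02 + €1,267.20 = €25,466.38.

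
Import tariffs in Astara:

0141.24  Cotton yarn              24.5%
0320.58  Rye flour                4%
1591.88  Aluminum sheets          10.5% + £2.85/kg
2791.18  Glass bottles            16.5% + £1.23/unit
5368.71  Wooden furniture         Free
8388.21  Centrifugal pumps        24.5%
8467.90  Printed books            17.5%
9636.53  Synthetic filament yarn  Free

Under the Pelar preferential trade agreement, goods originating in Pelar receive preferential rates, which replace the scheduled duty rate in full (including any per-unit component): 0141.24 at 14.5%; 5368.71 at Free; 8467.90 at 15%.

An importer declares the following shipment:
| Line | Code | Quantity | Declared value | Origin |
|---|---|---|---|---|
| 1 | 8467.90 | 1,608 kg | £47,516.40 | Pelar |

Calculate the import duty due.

£7,127.46

Line 1 (8467.90, Pelar, 1,608 kg, £47,516.40):
Base rate for 8467.90 is 17.5%.
Origin Pelar qualifies under the Astara–Pelar agreement and 8467.90 is covered: preferential rate 15% applies instead.
Duty = £47,516.40 × 15% = £7,127.46.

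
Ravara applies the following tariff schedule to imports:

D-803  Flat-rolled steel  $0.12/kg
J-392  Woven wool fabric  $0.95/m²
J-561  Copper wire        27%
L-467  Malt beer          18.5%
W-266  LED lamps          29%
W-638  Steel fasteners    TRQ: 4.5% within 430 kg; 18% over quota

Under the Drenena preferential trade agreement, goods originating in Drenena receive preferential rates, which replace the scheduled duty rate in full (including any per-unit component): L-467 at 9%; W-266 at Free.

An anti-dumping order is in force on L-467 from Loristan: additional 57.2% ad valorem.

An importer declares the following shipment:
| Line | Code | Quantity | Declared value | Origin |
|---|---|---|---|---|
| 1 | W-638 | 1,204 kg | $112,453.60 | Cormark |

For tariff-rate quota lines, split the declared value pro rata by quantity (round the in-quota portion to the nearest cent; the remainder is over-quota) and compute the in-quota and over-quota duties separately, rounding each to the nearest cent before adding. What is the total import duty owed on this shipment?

$14,819.78

Line 1 (W-638, Cormark, 1,204 kg, $112,453.60):
Code W-638 is under a tariff-rate quota (threshold 430 kg). In-quota: 430 kg at 4.5%; over-quota: 774 kg at 18%.
Pro-rata value split: in-quota = $112,453.60 × 430/1,204 = $40,162.00; over-quota = $112,453.60 − $40,162.00 = $72,291.60.
In-quota duty = $40,162.00 × 4.5% = $1,807.29. Over-quota duty = $72,291.60 × 18% = $13,012.49.
Line duty = $1,807.29 + $13,012.49 = $14,819.78.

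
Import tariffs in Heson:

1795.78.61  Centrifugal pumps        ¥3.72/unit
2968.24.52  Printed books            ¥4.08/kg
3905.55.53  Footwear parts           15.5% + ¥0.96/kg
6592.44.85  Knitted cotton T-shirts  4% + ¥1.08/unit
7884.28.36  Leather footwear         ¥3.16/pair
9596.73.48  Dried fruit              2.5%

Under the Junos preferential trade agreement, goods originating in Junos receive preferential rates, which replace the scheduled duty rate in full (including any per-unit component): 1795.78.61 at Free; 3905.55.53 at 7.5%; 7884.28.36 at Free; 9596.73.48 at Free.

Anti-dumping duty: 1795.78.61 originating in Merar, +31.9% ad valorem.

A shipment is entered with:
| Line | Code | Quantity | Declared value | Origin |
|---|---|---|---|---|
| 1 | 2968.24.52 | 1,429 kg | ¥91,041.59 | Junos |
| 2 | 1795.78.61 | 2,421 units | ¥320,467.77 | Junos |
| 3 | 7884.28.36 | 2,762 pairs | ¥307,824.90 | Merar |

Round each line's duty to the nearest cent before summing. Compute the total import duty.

¥14,558.24

Line 1 (2968.24.52, Junos, 1,429 kg, ¥91,041.59):
Base rate for 2968.24.52 is ¥4.08/kg.
Origin Junos is the FTA partner but 2968.24.52 is not on the preference list; base rate stands.
Duty = 1,429 × ¥4.08 = ¥5,830.32.
Line 2 (1795.78.61, Junos, 2,421 units, ¥320,467.77):
Base rate for 1795.78.61 is ¥3.72/unit.
Origin Junos qualifies under the Heson–Junos agreement and 1795.78.61 is covered: preferential rate Free applies instead.
The additional-duty order on 1795.78.61 targets Merar, not Junos; it does not apply.
Duty = ¥320,467.77 × 0% = ¥0.00.
Line 3 (7884.28.36, Merar, 2,762 pairs, ¥307,824.90):
Base rate for 7884.28.36 is ¥3.16/pair.
7884.28.36 has an FTA preferential rate, but origin Merar is not Junos; base rate stands.
Duty = 2,762 × ¥3.16 = ¥8,727.92.
Total = ¥5,830.32 + ¥0.00 + ¥8,727.92 = ¥14,558.24.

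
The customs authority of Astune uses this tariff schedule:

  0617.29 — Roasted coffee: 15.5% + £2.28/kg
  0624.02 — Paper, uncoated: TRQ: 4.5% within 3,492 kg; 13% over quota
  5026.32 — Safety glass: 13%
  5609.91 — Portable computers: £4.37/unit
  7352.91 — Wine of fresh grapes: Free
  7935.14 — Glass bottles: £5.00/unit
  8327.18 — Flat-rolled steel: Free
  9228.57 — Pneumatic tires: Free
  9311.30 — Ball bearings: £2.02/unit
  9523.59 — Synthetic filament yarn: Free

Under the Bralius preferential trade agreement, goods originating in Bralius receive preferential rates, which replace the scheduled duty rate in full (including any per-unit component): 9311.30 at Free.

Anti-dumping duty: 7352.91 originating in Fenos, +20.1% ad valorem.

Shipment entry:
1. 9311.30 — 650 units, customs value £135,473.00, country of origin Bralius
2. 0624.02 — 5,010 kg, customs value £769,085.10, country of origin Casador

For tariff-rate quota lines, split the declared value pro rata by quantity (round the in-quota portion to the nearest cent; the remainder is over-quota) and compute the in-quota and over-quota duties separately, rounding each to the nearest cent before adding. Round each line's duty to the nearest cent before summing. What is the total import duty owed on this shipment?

£54,416.22

Line 1 (9311.30, Bralius, 650 units, £135,473.00):
Base rate for 9311.30 is £2.02/unit.
Origin Bralius qualifies under the Astune–Bralius agreement and 9311.30 is covered: preferential rate Free applies instead.
Duty = £135,473.00 × 0% = £0.00.
Line 2 (0624.02, Casador, 5,010 kg, £769,085.10):
Code 0624.02 is under a tariff-rate quota (threshold 3,492 kg). In-quota: 3,492 kg at 4.5%; over-quota: 1,518 kg at 13%.
Pro-rata value split: in-quota = £769,085.10 × 3,492/5,010 = £536,056.92; over-quota = £769,085.10 − £536,056.92 = £233,028.18.
In-quota duty = £536,056.92 × 4.5% = £24,122.56. Over-quota duty = £233,028.18 × 13% = £30,293.66.
Line duty = £24,122.56 + £30,293.66 = £54,416.22.
Total = £0.00 + £54,416.22 = £54,416.22.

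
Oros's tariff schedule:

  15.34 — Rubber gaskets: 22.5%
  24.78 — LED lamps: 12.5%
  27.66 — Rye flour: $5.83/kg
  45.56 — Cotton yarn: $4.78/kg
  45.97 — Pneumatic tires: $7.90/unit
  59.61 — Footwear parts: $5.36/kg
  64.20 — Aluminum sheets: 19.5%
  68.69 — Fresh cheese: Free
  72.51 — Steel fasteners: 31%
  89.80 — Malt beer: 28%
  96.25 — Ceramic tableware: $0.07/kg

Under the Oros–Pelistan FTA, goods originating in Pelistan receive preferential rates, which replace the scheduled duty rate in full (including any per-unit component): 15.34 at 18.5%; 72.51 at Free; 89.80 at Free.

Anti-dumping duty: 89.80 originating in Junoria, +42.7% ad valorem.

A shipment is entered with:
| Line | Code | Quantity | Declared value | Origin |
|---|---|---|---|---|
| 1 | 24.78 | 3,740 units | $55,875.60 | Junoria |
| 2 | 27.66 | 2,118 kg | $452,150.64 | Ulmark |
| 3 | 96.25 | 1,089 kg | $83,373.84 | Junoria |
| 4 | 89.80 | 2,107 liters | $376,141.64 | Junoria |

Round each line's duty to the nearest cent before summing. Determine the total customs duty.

$285,340.76

Line 1 (24.78, Junoria, 3,740 units, $55,875.60):
Base rate for 24.78 is 12.5%.
Duty = $55,875.60 × 12.5% = $6,984.45.
Line 2 (27.66, Ulmark, 2,118 kg, $452,150.64):
Base rate for 27.66 is $5.83/kg.
Duty = 2,118 × $5.83 = $12,347.94.
Line 3 (96.25, Junoria, 1,089 kg, $83,373.84):
Base rate for 96.25 is $0.07/kg.
Duty = 1,089 × $0.07 = $76.23.
Line 4 (89.80, Junoria, 2,107 liters, $376,141.64):
Base rate for 89.80 is 28%.
89.80 has an FTA preferential rate, but origin Junoria is not Pelistan; base rate stands.
Additional duty on 89.80 from Junoria: +42.7%. Applied ad valorem rate: 28% + 42.7% = 70.7%.
Duty = $376,141.64 × 70.7% = $265,932.14.
Total = $6,984.45 + $12,347.94 + $76.23 + $265,932.14 = $285,340.76.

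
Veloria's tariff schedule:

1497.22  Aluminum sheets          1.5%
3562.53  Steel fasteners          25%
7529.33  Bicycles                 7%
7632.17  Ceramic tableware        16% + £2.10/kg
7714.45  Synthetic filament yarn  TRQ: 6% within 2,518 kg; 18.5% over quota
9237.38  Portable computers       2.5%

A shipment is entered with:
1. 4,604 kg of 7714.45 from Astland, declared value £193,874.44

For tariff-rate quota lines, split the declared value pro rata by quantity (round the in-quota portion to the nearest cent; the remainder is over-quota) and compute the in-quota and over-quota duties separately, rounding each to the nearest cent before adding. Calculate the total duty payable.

£22,612.65

Line 1 (7714.45, Astland, 4,604 kg, £193,874.44):
Code 7714.45 is under a tariff-rate quota (threshold 2,518 kg). In-quota: 2,518 kg at 6%; over-quota: 2,086 kg at 18.5%.
Pro-rata value split: in-quota = £193,874.44 × 2,518/4,604 = £106,032.98; over-quota = £193,874.44 − £106,032.98 = £87,841.46.
In-quota duty = £106,032.98 × 6% = £6,361.98. Over-quota duty = £87,841.46 × 18.5% = £16,250.67.
Line duty = £6,361.98 + £16,250.67 = £22,612.65.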